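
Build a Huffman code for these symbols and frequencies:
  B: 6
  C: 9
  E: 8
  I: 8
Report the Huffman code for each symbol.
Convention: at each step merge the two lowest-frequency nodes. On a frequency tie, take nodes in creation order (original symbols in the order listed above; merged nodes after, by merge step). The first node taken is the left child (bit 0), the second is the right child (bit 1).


Huffman tree construction:
Step 1: Merge B(6) + E(8) = 14
Step 2: Merge I(8) + C(9) = 17
Step 3: Merge (B+E)(14) + (I+C)(17) = 31
Read each symbol's code off the tree from the root (left child = 0, right child = 1).

Codes:
  B: 00 (length 2)
  C: 11 (length 2)
  E: 01 (length 2)
  I: 10 (length 2)
Average code length: 62/31 = 2.0000 bits/symbol


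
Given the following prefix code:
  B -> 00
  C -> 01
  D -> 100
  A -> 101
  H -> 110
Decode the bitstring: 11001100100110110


Decoding step by step:
Bits 110 -> H
Bits 01 -> C
Bits 100 -> D
Bits 100 -> D
Bits 110 -> H
Bits 110 -> H


Decoded message: HCDDHH


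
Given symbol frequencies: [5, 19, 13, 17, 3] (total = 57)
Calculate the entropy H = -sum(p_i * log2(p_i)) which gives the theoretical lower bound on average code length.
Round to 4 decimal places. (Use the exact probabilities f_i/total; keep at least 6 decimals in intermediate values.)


Per-symbol terms -p_i * log2(p_i) with p_i = f_i/57:
  p = 5/57 = 0.087719: log2(p) = -3.510962, -p*log2(p) = 0.307979
  p = 19/57 = 0.333333: log2(p) = -1.584963, -p*log2(p) = 0.528321
  p = 13/57 = 0.228070: log2(p) = -2.132450, -p*log2(p) = 0.486348
  p = 17/57 = 0.298246: log2(p) = -1.745427, -p*log2(p) = 0.520566
  p = 3/57 = 0.052632: log2(p) = -4.247928, -p*log2(p) = 0.223575
H = 0.307979 + 0.528321 + 0.486348 + 0.520566 + 0.223575 = 2.066789

H = 2.0668 bits/symbol


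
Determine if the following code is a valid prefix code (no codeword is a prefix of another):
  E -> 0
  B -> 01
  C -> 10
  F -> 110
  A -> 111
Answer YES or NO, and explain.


Checking each pair (does one codeword prefix another?):
  E='0' vs B='01': prefix -- VIOLATION

NO -- this is NOT a valid prefix code. E (0) is a prefix of B (01).


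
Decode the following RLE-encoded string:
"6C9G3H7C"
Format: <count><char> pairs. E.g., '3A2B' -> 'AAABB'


Expanding each <count><char> pair:
  6C -> 'CCCCCC'
  9G -> 'GGGGGGGGG'
  3H -> 'HHH'
  7C -> 'CCCCCCC'

Decoded = CCCCCCGGGGGGGGGHHHCCCCCCC


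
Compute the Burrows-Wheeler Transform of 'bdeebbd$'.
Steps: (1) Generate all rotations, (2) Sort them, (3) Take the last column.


Rotations (sorted):
  0: $bdeebbd -> last char: d
  1: bbd$bdee -> last char: e
  2: bd$bdeeb -> last char: b
  3: bdeebbd$ -> last char: $
  4: d$bdeebb -> last char: b
  5: deebbd$b -> last char: b
  6: ebbd$bde -> last char: e
  7: eebbd$bd -> last char: d


BWT = deb$bbed


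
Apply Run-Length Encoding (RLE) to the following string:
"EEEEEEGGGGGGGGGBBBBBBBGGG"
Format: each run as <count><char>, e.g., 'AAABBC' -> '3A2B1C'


Scanning runs left to right:
  i=0: run of 'E' x 6 -> '6E'
  i=6: run of 'G' x 9 -> '9G'
  i=15: run of 'B' x 7 -> '7B'
  i=22: run of 'G' x 3 -> '3G'

RLE = 6E9G7B3G


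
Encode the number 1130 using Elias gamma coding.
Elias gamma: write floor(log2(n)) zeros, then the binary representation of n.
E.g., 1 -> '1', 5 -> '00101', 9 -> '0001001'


num_bits = floor(log2(1130)) + 1 = 11
leading_zeros = num_bits - 1 = 10
binary(1130) = 10001101010

Elias gamma(1130) = '0000000000' + '10001101010' = 000000000010001101010 (21 bits)


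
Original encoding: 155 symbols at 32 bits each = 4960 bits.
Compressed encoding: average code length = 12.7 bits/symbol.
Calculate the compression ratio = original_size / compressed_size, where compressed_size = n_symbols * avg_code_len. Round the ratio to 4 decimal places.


original_size = n_symbols * orig_bits = 155 * 32 = 4960 bits
compressed_size = n_symbols * avg_code_len = 155 * 12.7 = 1968.5 bits
ratio = original_size / compressed_size = 4960 / 1968.5 = 2.5197

Compression ratio = 2.5197


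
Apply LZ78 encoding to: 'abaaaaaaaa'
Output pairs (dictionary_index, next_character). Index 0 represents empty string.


LZ78 encoding steps:
Dictionary: {0: ''}
Step 1: w='' (idx 0), next='a' -> output (0, 'a'), add 'a' as idx 1
Step 2: w='' (idx 0), next='b' -> output (0, 'b'), add 'b' as idx 2
Step 3: w='a' (idx 1), next='a' -> output (1, 'a'), add 'aa' as idx 3
Step 4: w='aa' (idx 3), next='a' -> output (3, 'a'), add 'aaa' as idx 4
Step 5: w='aaa' (idx 4), end of input -> output (4, '')


Encoded: [(0, 'a'), (0, 'b'), (1, 'a'), (3, 'a'), (4, '')]


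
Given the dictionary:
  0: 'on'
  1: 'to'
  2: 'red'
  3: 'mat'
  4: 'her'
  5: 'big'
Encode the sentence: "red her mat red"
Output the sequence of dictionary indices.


Look up each word in the dictionary:
  'red' -> 2
  'her' -> 4
  'mat' -> 3
  'red' -> 2

Encoded: [2, 4, 3, 2]


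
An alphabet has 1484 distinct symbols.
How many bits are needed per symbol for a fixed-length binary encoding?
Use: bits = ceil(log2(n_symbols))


log2(1484) = 10.5353
Bracket: 2^10 = 1024 < 1484 <= 2^11 = 2048
So ceil(log2(1484)) = 11

bits = ceil(log2(1484)) = ceil(10.5353) = 11 bits


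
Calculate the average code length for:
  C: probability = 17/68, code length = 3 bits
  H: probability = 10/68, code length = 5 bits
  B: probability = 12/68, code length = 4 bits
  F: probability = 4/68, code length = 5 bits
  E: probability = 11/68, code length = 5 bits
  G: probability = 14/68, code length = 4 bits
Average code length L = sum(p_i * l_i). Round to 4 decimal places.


Weighted contributions p_i * l_i:
  C: (17/68) * 3 = 51/68
  H: (10/68) * 5 = 50/68
  B: (12/68) * 4 = 48/68
  F: (4/68) * 5 = 20/68
  E: (11/68) * 5 = 55/68
  G: (14/68) * 4 = 56/68
Sum = (51 + 50 + 48 + 20 + 55 + 56)/68 = 280/68

L = 280/68 = 4.1176 bits/symbol


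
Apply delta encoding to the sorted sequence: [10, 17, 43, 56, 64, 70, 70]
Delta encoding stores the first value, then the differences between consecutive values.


First value: 10
Deltas:
  17 - 10 = 7
  43 - 17 = 26
  56 - 43 = 13
  64 - 56 = 8
  70 - 64 = 6
  70 - 70 = 0


Delta encoded: [10, 7, 26, 13, 8, 6, 0]


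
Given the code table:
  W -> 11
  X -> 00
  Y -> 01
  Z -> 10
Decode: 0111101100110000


Decoding:
01 -> Y
11 -> W
10 -> Z
11 -> W
00 -> X
11 -> W
00 -> X
00 -> X


Result: YWZWXWXX


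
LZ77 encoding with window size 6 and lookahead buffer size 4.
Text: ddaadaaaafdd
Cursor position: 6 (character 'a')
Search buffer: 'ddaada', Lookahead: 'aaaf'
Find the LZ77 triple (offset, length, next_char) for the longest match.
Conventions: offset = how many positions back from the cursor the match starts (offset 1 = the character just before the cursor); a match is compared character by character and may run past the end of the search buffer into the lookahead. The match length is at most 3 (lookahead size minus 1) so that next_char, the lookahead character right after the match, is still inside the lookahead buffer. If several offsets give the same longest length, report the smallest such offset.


Try each offset into the search buffer:
  offset=1 (pos 5, char 'a'): match length 3
  offset=2 (pos 4, char 'd'): match length 0
  offset=3 (pos 3, char 'a'): match length 1
  offset=4 (pos 2, char 'a'): match length 2
  offset=5 (pos 1, char 'd'): match length 0
  offset=6 (pos 0, char 'd'): match length 0
Longest match has length 3 at offset 1.
next_char = character at position 6 + 3 = 9 -> 'f'

Best match: offset=1, length=3 (matching 'aaa' starting at position 5)
LZ77 triple: (1, 3, 'f')


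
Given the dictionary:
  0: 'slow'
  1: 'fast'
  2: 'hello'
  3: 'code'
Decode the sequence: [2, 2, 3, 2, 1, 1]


Look up each index in the dictionary:
  2 -> 'hello'
  2 -> 'hello'
  3 -> 'code'
  2 -> 'hello'
  1 -> 'fast'
  1 -> 'fast'

Decoded: "hello hello code hello fast fast"


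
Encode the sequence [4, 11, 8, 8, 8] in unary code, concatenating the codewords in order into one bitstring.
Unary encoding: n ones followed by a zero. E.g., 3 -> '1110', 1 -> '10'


Encode each number as n ones followed by a terminating 0:
  4 -> 11110 (5 bits)
  11 -> 111111111110 (12 bits)
  8 -> 111111110 (9 bits)
  8 -> 111111110 (9 bits)
  8 -> 111111110 (9 bits)
Total length = 5 + 12 + 9 + 9 + 9 = 44 bits.

Unary([4, 11, 8, 8, 8]) = 11110111111111110111111110111111110111111110 (44 bits)


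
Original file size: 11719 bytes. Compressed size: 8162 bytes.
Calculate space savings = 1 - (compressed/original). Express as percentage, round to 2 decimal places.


ratio = compressed/original = 8162/11719 = 0.696476
savings = 1 - ratio = 1 - 0.696476 = 0.303524
as a percentage: 0.303524 * 100 = 30.35%

Space savings = 1 - 8162/11719 = 30.35%


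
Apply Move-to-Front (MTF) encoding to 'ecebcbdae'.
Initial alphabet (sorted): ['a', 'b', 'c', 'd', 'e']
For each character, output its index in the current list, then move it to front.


MTF encoding:
'e': index 4 in ['a', 'b', 'c', 'd', 'e'] -> ['e', 'a', 'b', 'c', 'd']
'c': index 3 in ['e', 'a', 'b', 'c', 'd'] -> ['c', 'e', 'a', 'b', 'd']
'e': index 1 in ['c', 'e', 'a', 'b', 'd'] -> ['e', 'c', 'a', 'b', 'd']
'b': index 3 in ['e', 'c', 'a', 'b', 'd'] -> ['b', 'e', 'c', 'a', 'd']
'c': index 2 in ['b', 'e', 'c', 'a', 'd'] -> ['c', 'b', 'e', 'a', 'd']
'b': index 1 in ['c', 'b', 'e', 'a', 'd'] -> ['b', 'c', 'e', 'a', 'd']
'd': index 4 in ['b', 'c', 'e', 'a', 'd'] -> ['d', 'b', 'c', 'e', 'a']
'a': index 4 in ['d', 'b', 'c', 'e', 'a'] -> ['a', 'd', 'b', 'c', 'e']
'e': index 4 in ['a', 'd', 'b', 'c', 'e'] -> ['e', 'a', 'd', 'b', 'c']


Output: [4, 3, 1, 3, 2, 1, 4, 4, 4]


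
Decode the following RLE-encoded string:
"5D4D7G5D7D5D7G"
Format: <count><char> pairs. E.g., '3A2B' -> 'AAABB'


Expanding each <count><char> pair:
  5D -> 'DDDDD'
  4D -> 'DDDD'
  7G -> 'GGGGGGG'
  5D -> 'DDDDD'
  7D -> 'DDDDDDD'
  5D -> 'DDDDD'
  7G -> 'GGGGGGG'

Decoded = DDDDDDDDDGGGGGGGDDDDDDDDDDDDDDDDDGGGGGGG


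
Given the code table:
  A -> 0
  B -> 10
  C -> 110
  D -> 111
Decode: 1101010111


Decoding:
110 -> C
10 -> B
10 -> B
111 -> D


Result: CBBD


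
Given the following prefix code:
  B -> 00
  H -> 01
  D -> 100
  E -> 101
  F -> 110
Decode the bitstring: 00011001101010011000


Decoding step by step:
Bits 00 -> B
Bits 01 -> H
Bits 100 -> D
Bits 110 -> F
Bits 101 -> E
Bits 00 -> B
Bits 110 -> F
Bits 00 -> B


Decoded message: BHDFEBFB


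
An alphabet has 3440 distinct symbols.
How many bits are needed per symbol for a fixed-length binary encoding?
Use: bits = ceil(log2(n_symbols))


log2(3440) = 11.7482
Bracket: 2^11 = 2048 < 3440 <= 2^12 = 4096
So ceil(log2(3440)) = 12

bits = ceil(log2(3440)) = ceil(11.7482) = 12 bits


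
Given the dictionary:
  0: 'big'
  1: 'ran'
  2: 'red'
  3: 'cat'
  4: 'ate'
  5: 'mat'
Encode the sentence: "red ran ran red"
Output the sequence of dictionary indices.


Look up each word in the dictionary:
  'red' -> 2
  'ran' -> 1
  'ran' -> 1
  'red' -> 2

Encoded: [2, 1, 1, 2]


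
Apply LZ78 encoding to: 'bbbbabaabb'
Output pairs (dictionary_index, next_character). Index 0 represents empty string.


LZ78 encoding steps:
Dictionary: {0: ''}
Step 1: w='' (idx 0), next='b' -> output (0, 'b'), add 'b' as idx 1
Step 2: w='b' (idx 1), next='b' -> output (1, 'b'), add 'bb' as idx 2
Step 3: w='b' (idx 1), next='a' -> output (1, 'a'), add 'ba' as idx 3
Step 4: w='ba' (idx 3), next='a' -> output (3, 'a'), add 'baa' as idx 4
Step 5: w='bb' (idx 2), end of input -> output (2, '')


Encoded: [(0, 'b'), (1, 'b'), (1, 'a'), (3, 'a'), (2, '')]


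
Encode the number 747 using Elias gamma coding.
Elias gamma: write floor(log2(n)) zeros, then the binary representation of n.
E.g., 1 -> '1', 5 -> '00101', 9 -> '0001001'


num_bits = floor(log2(747)) + 1 = 10
leading_zeros = num_bits - 1 = 9
binary(747) = 1011101011

Elias gamma(747) = '000000000' + '1011101011' = 0000000001011101011 (19 bits)


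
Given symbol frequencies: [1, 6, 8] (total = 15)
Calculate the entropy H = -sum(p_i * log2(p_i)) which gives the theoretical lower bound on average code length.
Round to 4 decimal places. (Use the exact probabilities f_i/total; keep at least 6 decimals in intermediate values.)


Per-symbol terms -p_i * log2(p_i) with p_i = f_i/15:
  p = 1/15 = 0.066667: log2(p) = -3.906891, -p*log2(p) = 0.260459
  p = 6/15 = 0.400000: log2(p) = -1.321928, -p*log2(p) = 0.528771
  p = 8/15 = 0.533333: log2(p) = -0.906891, -p*log2(p) = 0.483675
H = 0.260459 + 0.528771 + 0.483675 = 1.272905

H = 1.2729 bits/symbol


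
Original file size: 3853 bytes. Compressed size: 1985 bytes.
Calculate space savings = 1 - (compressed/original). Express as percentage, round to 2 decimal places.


ratio = compressed/original = 1985/3853 = 0.515183
savings = 1 - ratio = 1 - 0.515183 = 0.484817
as a percentage: 0.484817 * 100 = 48.48%

Space savings = 1 - 1985/3853 = 48.48%


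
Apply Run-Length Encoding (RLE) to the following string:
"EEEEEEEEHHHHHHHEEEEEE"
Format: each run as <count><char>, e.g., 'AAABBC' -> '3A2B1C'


Scanning runs left to right:
  i=0: run of 'E' x 8 -> '8E'
  i=8: run of 'H' x 7 -> '7H'
  i=15: run of 'E' x 6 -> '6E'

RLE = 8E7H6E


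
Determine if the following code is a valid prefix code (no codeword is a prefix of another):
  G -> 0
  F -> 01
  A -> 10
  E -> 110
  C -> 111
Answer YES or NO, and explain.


Checking each pair (does one codeword prefix another?):
  G='0' vs F='01': prefix -- VIOLATION

NO -- this is NOT a valid prefix code. G (0) is a prefix of F (01).


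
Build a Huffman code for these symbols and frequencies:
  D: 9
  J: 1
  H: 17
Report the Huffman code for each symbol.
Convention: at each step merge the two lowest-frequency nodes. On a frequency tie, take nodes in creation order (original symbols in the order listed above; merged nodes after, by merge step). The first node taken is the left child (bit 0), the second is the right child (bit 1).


Huffman tree construction:
Step 1: Merge J(1) + D(9) = 10
Step 2: Merge (J+D)(10) + H(17) = 27
Read each symbol's code off the tree from the root (left child = 0, right child = 1).

Codes:
  D: 01 (length 2)
  J: 00 (length 2)
  H: 1 (length 1)
Average code length: 37/27 = 1.3704 bits/symbol


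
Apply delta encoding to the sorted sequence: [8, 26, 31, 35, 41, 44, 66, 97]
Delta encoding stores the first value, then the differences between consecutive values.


First value: 8
Deltas:
  26 - 8 = 18
  31 - 26 = 5
  35 - 31 = 4
  41 - 35 = 6
  44 - 41 = 3
  66 - 44 = 22
  97 - 66 = 31


Delta encoded: [8, 18, 5, 4, 6, 3, 22, 31]


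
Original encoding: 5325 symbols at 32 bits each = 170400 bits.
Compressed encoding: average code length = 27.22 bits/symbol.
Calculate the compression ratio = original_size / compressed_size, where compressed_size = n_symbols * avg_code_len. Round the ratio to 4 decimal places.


original_size = n_symbols * orig_bits = 5325 * 32 = 170400 bits
compressed_size = n_symbols * avg_code_len = 5325 * 27.22 = 144946.5 bits
ratio = original_size / compressed_size = 170400 / 144946.5 = 1.1756

Compression ratio = 1.1756


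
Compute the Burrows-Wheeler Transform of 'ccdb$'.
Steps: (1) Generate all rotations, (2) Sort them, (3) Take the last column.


Rotations (sorted):
  0: $ccdb -> last char: b
  1: b$ccd -> last char: d
  2: ccdb$ -> last char: $
  3: cdb$c -> last char: c
  4: db$cc -> last char: c


BWT = bd$cc


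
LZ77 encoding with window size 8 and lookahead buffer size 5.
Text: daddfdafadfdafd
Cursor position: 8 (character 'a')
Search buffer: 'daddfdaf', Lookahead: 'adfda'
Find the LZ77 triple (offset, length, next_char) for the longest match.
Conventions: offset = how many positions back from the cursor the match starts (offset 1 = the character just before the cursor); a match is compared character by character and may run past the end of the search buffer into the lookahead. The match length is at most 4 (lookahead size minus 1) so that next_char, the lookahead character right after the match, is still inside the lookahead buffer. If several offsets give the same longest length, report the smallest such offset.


Try each offset into the search buffer:
  offset=1 (pos 7, char 'f'): match length 0
  offset=2 (pos 6, char 'a'): match length 1
  offset=3 (pos 5, char 'd'): match length 0
  offset=4 (pos 4, char 'f'): match length 0
  offset=5 (pos 3, char 'd'): match length 0
  offset=6 (pos 2, char 'd'): match length 0
  offset=7 (pos 1, char 'a'): match length 2
  offset=8 (pos 0, char 'd'): match length 0
Longest match has length 2 at offset 7.
next_char = character at position 8 + 2 = 10 -> 'f'

Best match: offset=7, length=2 (matching 'ad' starting at position 1)
LZ77 triple: (7, 2, 'f')


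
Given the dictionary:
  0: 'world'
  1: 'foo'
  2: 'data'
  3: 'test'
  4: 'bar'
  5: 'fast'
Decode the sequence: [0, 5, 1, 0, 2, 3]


Look up each index in the dictionary:
  0 -> 'world'
  5 -> 'fast'
  1 -> 'foo'
  0 -> 'world'
  2 -> 'data'
  3 -> 'test'

Decoded: "world fast foo world data test"


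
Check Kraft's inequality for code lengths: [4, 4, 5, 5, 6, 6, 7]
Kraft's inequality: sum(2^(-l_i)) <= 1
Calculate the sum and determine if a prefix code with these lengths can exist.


Sum = 2^(-4) + 2^(-4) + 2^(-5) + 2^(-5) + 2^(-6) + 2^(-6) + 2^(-7)
    = 0.0625 + 0.0625 + 0.03125 + 0.03125 + 0.015625 + 0.015625 + 0.0078125
    = 29/128 = 0.2265625
Since 0.2265625 <= 1, Kraft's inequality IS satisfied.
A prefix code with these lengths CAN exist.

Kraft sum = 0.2265625. Satisfied.


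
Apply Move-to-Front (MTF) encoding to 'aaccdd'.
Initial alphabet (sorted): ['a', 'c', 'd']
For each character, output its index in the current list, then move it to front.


MTF encoding:
'a': index 0 in ['a', 'c', 'd'] -> ['a', 'c', 'd']
'a': index 0 in ['a', 'c', 'd'] -> ['a', 'c', 'd']
'c': index 1 in ['a', 'c', 'd'] -> ['c', 'a', 'd']
'c': index 0 in ['c', 'a', 'd'] -> ['c', 'a', 'd']
'd': index 2 in ['c', 'a', 'd'] -> ['d', 'c', 'a']
'd': index 0 in ['d', 'c', 'a'] -> ['d', 'c', 'a']


Output: [0, 0, 1, 0, 2, 0]


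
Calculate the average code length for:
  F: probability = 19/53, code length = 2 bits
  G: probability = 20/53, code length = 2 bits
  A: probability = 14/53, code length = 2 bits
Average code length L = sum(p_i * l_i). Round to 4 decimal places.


Weighted contributions p_i * l_i:
  F: (19/53) * 2 = 38/53
  G: (20/53) * 2 = 40/53
  A: (14/53) * 2 = 28/53
Sum = (38 + 40 + 28)/53 = 106/53

L = 106/53 = 2.0000 bits/symbol


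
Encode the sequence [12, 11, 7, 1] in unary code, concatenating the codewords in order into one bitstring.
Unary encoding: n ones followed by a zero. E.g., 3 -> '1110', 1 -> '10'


Encode each number as n ones followed by a terminating 0:
  12 -> 1111111111110 (13 bits)
  11 -> 111111111110 (12 bits)
  7 -> 11111110 (8 bits)
  1 -> 10 (2 bits)
Total length = 13 + 12 + 8 + 2 = 35 bits.

Unary([12, 11, 7, 1]) = 11111111111101111111111101111111010 (35 bits)


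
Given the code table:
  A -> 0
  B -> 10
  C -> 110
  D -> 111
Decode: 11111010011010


Decoding:
111 -> D
110 -> C
10 -> B
0 -> A
110 -> C
10 -> B


Result: DCBACB


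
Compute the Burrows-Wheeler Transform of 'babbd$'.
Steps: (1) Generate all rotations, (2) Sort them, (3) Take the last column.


Rotations (sorted):
  0: $babbd -> last char: d
  1: abbd$b -> last char: b
  2: babbd$ -> last char: $
  3: bbd$ba -> last char: a
  4: bd$bab -> last char: b
  5: d$babb -> last char: b


BWT = db$abb


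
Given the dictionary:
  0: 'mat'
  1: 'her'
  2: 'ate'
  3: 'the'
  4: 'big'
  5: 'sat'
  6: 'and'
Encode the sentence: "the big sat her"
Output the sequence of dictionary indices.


Look up each word in the dictionary:
  'the' -> 3
  'big' -> 4
  'sat' -> 5
  'her' -> 1

Encoded: [3, 4, 5, 1]


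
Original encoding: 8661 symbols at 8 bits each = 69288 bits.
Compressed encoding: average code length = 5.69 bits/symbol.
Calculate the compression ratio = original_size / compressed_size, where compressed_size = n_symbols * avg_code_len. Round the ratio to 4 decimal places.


original_size = n_symbols * orig_bits = 8661 * 8 = 69288 bits
compressed_size = n_symbols * avg_code_len = 8661 * 5.69 = 49281.09 bits
ratio = original_size / compressed_size = 69288 / 49281.09 = 1.406

Compression ratio = 1.406


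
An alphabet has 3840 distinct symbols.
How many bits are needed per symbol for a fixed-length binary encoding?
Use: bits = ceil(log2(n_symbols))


log2(3840) = 11.9069
Bracket: 2^11 = 2048 < 3840 <= 2^12 = 4096
So ceil(log2(3840)) = 12

bits = ceil(log2(3840)) = ceil(11.9069) = 12 bits


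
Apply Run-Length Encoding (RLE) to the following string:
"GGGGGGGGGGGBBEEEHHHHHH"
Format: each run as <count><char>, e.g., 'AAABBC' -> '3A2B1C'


Scanning runs left to right:
  i=0: run of 'G' x 11 -> '11G'
  i=11: run of 'B' x 2 -> '2B'
  i=13: run of 'E' x 3 -> '3E'
  i=16: run of 'H' x 6 -> '6H'

RLE = 11G2B3E6H


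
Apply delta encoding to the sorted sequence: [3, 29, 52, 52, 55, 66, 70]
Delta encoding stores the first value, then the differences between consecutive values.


First value: 3
Deltas:
  29 - 3 = 26
  52 - 29 = 23
  52 - 52 = 0
  55 - 52 = 3
  66 - 55 = 11
  70 - 66 = 4


Delta encoded: [3, 26, 23, 0, 3, 11, 4]


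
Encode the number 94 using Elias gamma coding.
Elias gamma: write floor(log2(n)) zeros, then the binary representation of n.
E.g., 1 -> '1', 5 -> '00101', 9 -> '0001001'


num_bits = floor(log2(94)) + 1 = 7
leading_zeros = num_bits - 1 = 6
binary(94) = 1011110

Elias gamma(94) = '000000' + '1011110' = 0000001011110 (13 bits)


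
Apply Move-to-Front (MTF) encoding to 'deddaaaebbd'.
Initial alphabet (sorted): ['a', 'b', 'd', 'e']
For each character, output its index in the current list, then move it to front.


MTF encoding:
'd': index 2 in ['a', 'b', 'd', 'e'] -> ['d', 'a', 'b', 'e']
'e': index 3 in ['d', 'a', 'b', 'e'] -> ['e', 'd', 'a', 'b']
'd': index 1 in ['e', 'd', 'a', 'b'] -> ['d', 'e', 'a', 'b']
'd': index 0 in ['d', 'e', 'a', 'b'] -> ['d', 'e', 'a', 'b']
'a': index 2 in ['d', 'e', 'a', 'b'] -> ['a', 'd', 'e', 'b']
'a': index 0 in ['a', 'd', 'e', 'b'] -> ['a', 'd', 'e', 'b']
'a': index 0 in ['a', 'd', 'e', 'b'] -> ['a', 'd', 'e', 'b']
'e': index 2 in ['a', 'd', 'e', 'b'] -> ['e', 'a', 'd', 'b']
'b': index 3 in ['e', 'a', 'd', 'b'] -> ['b', 'e', 'a', 'd']
'b': index 0 in ['b', 'e', 'a', 'd'] -> ['b', 'e', 'a', 'd']
'd': index 3 in ['b', 'e', 'a', 'd'] -> ['d', 'b', 'e', 'a']


Output: [2, 3, 1, 0, 2, 0, 0, 2, 3, 0, 3]


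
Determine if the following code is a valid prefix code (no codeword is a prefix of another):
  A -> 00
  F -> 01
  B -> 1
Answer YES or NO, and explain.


Checking each pair (does one codeword prefix another?):
  A='00' vs F='01': no prefix
  A='00' vs B='1': no prefix
  F='01' vs A='00': no prefix
  F='01' vs B='1': no prefix
  B='1' vs A='00': no prefix
  B='1' vs F='01': no prefix
No violation found over all pairs.

YES -- this is a valid prefix code. No codeword is a prefix of any other codeword.


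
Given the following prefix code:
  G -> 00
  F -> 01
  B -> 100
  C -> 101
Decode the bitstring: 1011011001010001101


Decoding step by step:
Bits 101 -> C
Bits 101 -> C
Bits 100 -> B
Bits 101 -> C
Bits 00 -> G
Bits 01 -> F
Bits 101 -> C


Decoded message: CCBCGFC


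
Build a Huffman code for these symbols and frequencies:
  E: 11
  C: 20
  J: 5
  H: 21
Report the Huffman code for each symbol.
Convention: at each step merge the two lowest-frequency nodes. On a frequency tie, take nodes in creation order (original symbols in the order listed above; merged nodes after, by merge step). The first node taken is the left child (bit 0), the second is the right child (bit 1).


Huffman tree construction:
Step 1: Merge J(5) + E(11) = 16
Step 2: Merge (J+E)(16) + C(20) = 36
Step 3: Merge H(21) + ((J+E)+C)(36) = 57
Read each symbol's code off the tree from the root (left child = 0, right child = 1).

Codes:
  E: 101 (length 3)
  C: 11 (length 2)
  J: 100 (length 3)
  H: 0 (length 1)
Average code length: 109/57 = 1.9123 bits/symbol


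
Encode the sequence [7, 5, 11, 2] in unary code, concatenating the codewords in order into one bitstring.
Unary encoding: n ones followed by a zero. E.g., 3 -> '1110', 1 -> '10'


Encode each number as n ones followed by a terminating 0:
  7 -> 11111110 (8 bits)
  5 -> 111110 (6 bits)
  11 -> 111111111110 (12 bits)
  2 -> 110 (3 bits)
Total length = 8 + 6 + 12 + 3 = 29 bits.

Unary([7, 5, 11, 2]) = 11111110111110111111111110110 (29 bits)


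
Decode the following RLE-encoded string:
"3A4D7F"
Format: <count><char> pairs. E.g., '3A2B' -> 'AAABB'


Expanding each <count><char> pair:
  3A -> 'AAA'
  4D -> 'DDDD'
  7F -> 'FFFFFFF'

Decoded = AAADDDDFFFFFFF


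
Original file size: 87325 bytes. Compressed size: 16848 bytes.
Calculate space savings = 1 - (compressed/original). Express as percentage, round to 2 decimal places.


ratio = compressed/original = 16848/87325 = 0.192934
savings = 1 - ratio = 1 - 0.192934 = 0.807066
as a percentage: 0.807066 * 100 = 80.71%

Space savings = 1 - 16848/87325 = 80.71%


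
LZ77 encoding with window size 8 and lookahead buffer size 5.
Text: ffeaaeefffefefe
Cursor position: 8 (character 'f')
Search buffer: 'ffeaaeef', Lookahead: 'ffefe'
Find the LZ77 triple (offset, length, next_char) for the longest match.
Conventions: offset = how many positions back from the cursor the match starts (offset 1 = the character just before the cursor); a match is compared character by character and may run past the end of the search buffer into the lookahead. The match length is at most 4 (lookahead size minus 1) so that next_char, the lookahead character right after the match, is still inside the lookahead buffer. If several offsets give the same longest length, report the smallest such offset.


Try each offset into the search buffer:
  offset=1 (pos 7, char 'f'): match length 2
  offset=2 (pos 6, char 'e'): match length 0
  offset=3 (pos 5, char 'e'): match length 0
  offset=4 (pos 4, char 'a'): match length 0
  offset=5 (pos 3, char 'a'): match length 0
  offset=6 (pos 2, char 'e'): match length 0
  offset=7 (pos 1, char 'f'): match length 1
  offset=8 (pos 0, char 'f'): match length 3
Longest match has length 3 at offset 8.
next_char = character at position 8 + 3 = 11 -> 'f'

Best match: offset=8, length=3 (matching 'ffe' starting at position 0)
LZ77 triple: (8, 3, 'f')


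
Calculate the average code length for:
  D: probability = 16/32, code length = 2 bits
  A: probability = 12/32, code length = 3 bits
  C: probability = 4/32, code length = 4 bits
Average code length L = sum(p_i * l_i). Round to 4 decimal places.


Weighted contributions p_i * l_i:
  D: (16/32) * 2 = 32/32
  A: (12/32) * 3 = 36/32
  C: (4/32) * 4 = 16/32
Sum = (32 + 36 + 16)/32 = 84/32

L = 84/32 = 2.6250 bits/symbol


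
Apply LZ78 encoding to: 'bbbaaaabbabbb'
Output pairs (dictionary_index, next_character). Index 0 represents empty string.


LZ78 encoding steps:
Dictionary: {0: ''}
Step 1: w='' (idx 0), next='b' -> output (0, 'b'), add 'b' as idx 1
Step 2: w='b' (idx 1), next='b' -> output (1, 'b'), add 'bb' as idx 2
Step 3: w='' (idx 0), next='a' -> output (0, 'a'), add 'a' as idx 3
Step 4: w='a' (idx 3), next='a' -> output (3, 'a'), add 'aa' as idx 4
Step 5: w='a' (idx 3), next='b' -> output (3, 'b'), add 'ab' as idx 5
Step 6: w='b' (idx 1), next='a' -> output (1, 'a'), add 'ba' as idx 6
Step 7: w='bb' (idx 2), next='b' -> output (2, 'b'), add 'bbb' as idx 7


Encoded: [(0, 'b'), (1, 'b'), (0, 'a'), (3, 'a'), (3, 'b'), (1, 'a'), (2, 'b')]


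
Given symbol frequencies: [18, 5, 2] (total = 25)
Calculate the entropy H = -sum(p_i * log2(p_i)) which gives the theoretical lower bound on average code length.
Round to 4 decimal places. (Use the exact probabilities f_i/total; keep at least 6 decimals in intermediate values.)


Per-symbol terms -p_i * log2(p_i) with p_i = f_i/25:
  p = 18/25 = 0.720000: log2(p) = -0.473931, -p*log2(p) = 0.341230
  p = 5/25 = 0.200000: log2(p) = -2.321928, -p*log2(p) = 0.464386
  p = 2/25 = 0.080000: log2(p) = -3.643856, -p*log2(p) = 0.291508
H = 0.341230 + 0.464386 + 0.291508 = 1.097124

H = 1.0971 bits/symbol


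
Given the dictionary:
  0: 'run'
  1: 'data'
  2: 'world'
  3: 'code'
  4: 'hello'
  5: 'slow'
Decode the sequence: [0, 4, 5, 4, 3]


Look up each index in the dictionary:
  0 -> 'run'
  4 -> 'hello'
  5 -> 'slow'
  4 -> 'hello'
  3 -> 'code'

Decoded: "run hello slow hello code"


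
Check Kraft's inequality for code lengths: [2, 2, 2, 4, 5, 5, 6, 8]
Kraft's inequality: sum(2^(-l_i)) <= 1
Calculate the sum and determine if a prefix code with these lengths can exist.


Sum = 2^(-2) + 2^(-2) + 2^(-2) + 2^(-4) + 2^(-5) + 2^(-5) + 2^(-6) + 2^(-8)
    = 0.25 + 0.25 + 0.25 + 0.0625 + 0.03125 + 0.03125 + 0.015625 + 0.00390625
    = 229/256 = 0.89453125
Since 0.89453125 <= 1, Kraft's inequality IS satisfied.
A prefix code with these lengths CAN exist.

Kraft sum = 0.89453125. Satisfied.


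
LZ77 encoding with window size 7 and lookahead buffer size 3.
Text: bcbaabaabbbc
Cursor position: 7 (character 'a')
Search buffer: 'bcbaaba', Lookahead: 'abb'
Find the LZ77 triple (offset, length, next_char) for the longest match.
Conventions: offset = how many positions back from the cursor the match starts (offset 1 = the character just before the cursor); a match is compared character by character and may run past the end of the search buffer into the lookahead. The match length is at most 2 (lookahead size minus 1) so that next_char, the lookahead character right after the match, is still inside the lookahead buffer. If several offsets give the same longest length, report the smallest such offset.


Try each offset into the search buffer:
  offset=1 (pos 6, char 'a'): match length 1
  offset=2 (pos 5, char 'b'): match length 0
  offset=3 (pos 4, char 'a'): match length 2
  offset=4 (pos 3, char 'a'): match length 1
  offset=5 (pos 2, char 'b'): match length 0
  offset=6 (pos 1, char 'c'): match length 0
  offset=7 (pos 0, char 'b'): match length 0
Longest match has length 2 at offset 3.
next_char = character at position 7 + 2 = 9 -> 'b'

Best match: offset=3, length=2 (matching 'ab' starting at position 4)
LZ77 triple: (3, 2, 'b')


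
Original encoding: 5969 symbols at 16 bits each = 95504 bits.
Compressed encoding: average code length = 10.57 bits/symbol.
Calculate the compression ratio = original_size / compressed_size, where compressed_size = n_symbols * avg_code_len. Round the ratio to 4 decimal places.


original_size = n_symbols * orig_bits = 5969 * 16 = 95504 bits
compressed_size = n_symbols * avg_code_len = 5969 * 10.57 = 63092.33 bits
ratio = original_size / compressed_size = 95504 / 63092.33 = 1.5137

Compression ratio = 1.5137


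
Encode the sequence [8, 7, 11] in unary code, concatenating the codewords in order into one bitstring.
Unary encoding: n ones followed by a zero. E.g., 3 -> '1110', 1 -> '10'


Encode each number as n ones followed by a terminating 0:
  8 -> 111111110 (9 bits)
  7 -> 11111110 (8 bits)
  11 -> 111111111110 (12 bits)
Total length = 9 + 8 + 12 = 29 bits.

Unary([8, 7, 11]) = 11111111011111110111111111110 (29 bits)


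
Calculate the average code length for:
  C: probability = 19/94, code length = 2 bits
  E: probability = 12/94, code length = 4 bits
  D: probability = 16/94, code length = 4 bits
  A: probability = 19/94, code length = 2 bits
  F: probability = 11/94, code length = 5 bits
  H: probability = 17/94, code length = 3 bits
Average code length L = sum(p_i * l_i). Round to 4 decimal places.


Weighted contributions p_i * l_i:
  C: (19/94) * 2 = 38/94
  E: (12/94) * 4 = 48/94
  D: (16/94) * 4 = 64/94
  A: (19/94) * 2 = 38/94
  F: (11/94) * 5 = 55/94
  H: (17/94) * 3 = 51/94
Sum = (38 + 48 + 64 + 38 + 55 + 51)/94 = 294/94

L = 294/94 = 3.1277 bits/symbol


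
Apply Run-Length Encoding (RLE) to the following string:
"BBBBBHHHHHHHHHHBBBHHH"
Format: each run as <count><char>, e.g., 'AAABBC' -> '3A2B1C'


Scanning runs left to right:
  i=0: run of 'B' x 5 -> '5B'
  i=5: run of 'H' x 10 -> '10H'
  i=15: run of 'B' x 3 -> '3B'
  i=18: run of 'H' x 3 -> '3H'

RLE = 5B10H3B3H


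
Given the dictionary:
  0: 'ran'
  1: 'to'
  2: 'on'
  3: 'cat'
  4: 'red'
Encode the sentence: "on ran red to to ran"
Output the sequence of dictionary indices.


Look up each word in the dictionary:
  'on' -> 2
  'ran' -> 0
  'red' -> 4
  'to' -> 1
  'to' -> 1
  'ran' -> 0

Encoded: [2, 0, 4, 1, 1, 0]


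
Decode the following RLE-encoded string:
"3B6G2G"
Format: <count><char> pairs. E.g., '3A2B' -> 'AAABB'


Expanding each <count><char> pair:
  3B -> 'BBB'
  6G -> 'GGGGGG'
  2G -> 'GG'

Decoded = BBBGGGGGGGG


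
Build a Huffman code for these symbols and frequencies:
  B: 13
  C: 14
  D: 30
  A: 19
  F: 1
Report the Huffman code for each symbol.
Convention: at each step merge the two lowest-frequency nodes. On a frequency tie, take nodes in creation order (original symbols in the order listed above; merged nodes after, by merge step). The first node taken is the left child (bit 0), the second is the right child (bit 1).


Huffman tree construction:
Step 1: Merge F(1) + B(13) = 14
Step 2: Merge C(14) + (F+B)(14) = 28
Step 3: Merge A(19) + (C+(F+B))(28) = 47
Step 4: Merge D(30) + (A+(C+(F+B)))(47) = 77
Read each symbol's code off the tree from the root (left child = 0, right child = 1).

Codes:
  B: 1111 (length 4)
  C: 110 (length 3)
  D: 0 (length 1)
  A: 10 (length 2)
  F: 1110 (length 4)
Average code length: 166/77 = 2.1558 bits/symbol


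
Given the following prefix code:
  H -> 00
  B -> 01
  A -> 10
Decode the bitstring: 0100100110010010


Decoding step by step:
Bits 01 -> B
Bits 00 -> H
Bits 10 -> A
Bits 01 -> B
Bits 10 -> A
Bits 01 -> B
Bits 00 -> H
Bits 10 -> A


Decoded message: BHABABHA


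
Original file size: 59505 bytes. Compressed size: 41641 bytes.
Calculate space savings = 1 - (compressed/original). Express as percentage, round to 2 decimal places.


ratio = compressed/original = 41641/59505 = 0.69979
savings = 1 - ratio = 1 - 0.69979 = 0.30021
as a percentage: 0.30021 * 100 = 30.02%

Space savings = 1 - 41641/59505 = 30.02%


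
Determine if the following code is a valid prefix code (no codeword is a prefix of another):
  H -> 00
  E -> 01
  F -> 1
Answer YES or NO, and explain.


Checking each pair (does one codeword prefix another?):
  H='00' vs E='01': no prefix
  H='00' vs F='1': no prefix
  E='01' vs H='00': no prefix
  E='01' vs F='1': no prefix
  F='1' vs H='00': no prefix
  F='1' vs E='01': no prefix
No violation found over all pairs.

YES -- this is a valid prefix code. No codeword is a prefix of any other codeword.


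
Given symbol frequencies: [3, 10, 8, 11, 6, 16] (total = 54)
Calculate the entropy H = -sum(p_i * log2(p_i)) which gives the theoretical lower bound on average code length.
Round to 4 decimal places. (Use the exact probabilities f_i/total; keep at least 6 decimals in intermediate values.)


Per-symbol terms -p_i * log2(p_i) with p_i = f_i/54:
  p = 3/54 = 0.055556: log2(p) = -4.169925, -p*log2(p) = 0.231663
  p = 10/54 = 0.185185: log2(p) = -2.432959, -p*log2(p) = 0.450548
  p = 8/54 = 0.148148: log2(p) = -2.754888, -p*log2(p) = 0.408131
  p = 11/54 = 0.203704: log2(p) = -2.295456, -p*log2(p) = 0.467593
  p = 6/54 = 0.111111: log2(p) = -3.169925, -p*log2(p) = 0.352214
  p = 16/54 = 0.296296: log2(p) = -1.754888, -p*log2(p) = 0.519967
H = 0.231663 + 0.450548 + 0.408131 + 0.467593 + 0.352214 + 0.519967 = 2.430116

H = 2.4301 bits/symbol


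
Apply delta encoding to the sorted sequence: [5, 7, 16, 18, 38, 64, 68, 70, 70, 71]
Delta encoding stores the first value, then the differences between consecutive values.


First value: 5
Deltas:
  7 - 5 = 2
  16 - 7 = 9
  18 - 16 = 2
  38 - 18 = 20
  64 - 38 = 26
  68 - 64 = 4
  70 - 68 = 2
  70 - 70 = 0
  71 - 70 = 1


Delta encoded: [5, 2, 9, 2, 20, 26, 4, 2, 0, 1]


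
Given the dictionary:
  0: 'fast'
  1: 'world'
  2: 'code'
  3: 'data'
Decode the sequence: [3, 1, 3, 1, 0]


Look up each index in the dictionary:
  3 -> 'data'
  1 -> 'world'
  3 -> 'data'
  1 -> 'world'
  0 -> 'fast'

Decoded: "data world data world fast"


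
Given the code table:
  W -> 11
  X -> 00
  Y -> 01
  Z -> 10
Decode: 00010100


Decoding:
00 -> X
01 -> Y
01 -> Y
00 -> X


Result: XYYX


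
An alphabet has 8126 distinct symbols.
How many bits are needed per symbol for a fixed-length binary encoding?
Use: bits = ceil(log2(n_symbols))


log2(8126) = 12.9883
Bracket: 2^12 = 4096 < 8126 <= 2^13 = 8192
So ceil(log2(8126)) = 13

bits = ceil(log2(8126)) = ceil(12.9883) = 13 bits


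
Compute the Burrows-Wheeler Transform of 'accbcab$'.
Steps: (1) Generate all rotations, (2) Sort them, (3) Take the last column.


Rotations (sorted):
  0: $accbcab -> last char: b
  1: ab$accbc -> last char: c
  2: accbcab$ -> last char: $
  3: b$accbca -> last char: a
  4: bcab$acc -> last char: c
  5: cab$accb -> last char: b
  6: cbcab$ac -> last char: c
  7: ccbcab$a -> last char: a


BWT = bc$acbca


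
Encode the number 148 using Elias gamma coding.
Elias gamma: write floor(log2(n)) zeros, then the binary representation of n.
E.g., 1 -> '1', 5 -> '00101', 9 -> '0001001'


num_bits = floor(log2(148)) + 1 = 8
leading_zeros = num_bits - 1 = 7
binary(148) = 10010100

Elias gamma(148) = '0000000' + '10010100' = 000000010010100 (15 bits)


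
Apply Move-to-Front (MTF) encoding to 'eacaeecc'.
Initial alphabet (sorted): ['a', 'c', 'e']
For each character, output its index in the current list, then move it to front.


MTF encoding:
'e': index 2 in ['a', 'c', 'e'] -> ['e', 'a', 'c']
'a': index 1 in ['e', 'a', 'c'] -> ['a', 'e', 'c']
'c': index 2 in ['a', 'e', 'c'] -> ['c', 'a', 'e']
'a': index 1 in ['c', 'a', 'e'] -> ['a', 'c', 'e']
'e': index 2 in ['a', 'c', 'e'] -> ['e', 'a', 'c']
'e': index 0 in ['e', 'a', 'c'] -> ['e', 'a', 'c']
'c': index 2 in ['e', 'a', 'c'] -> ['c', 'e', 'a']
'c': index 0 in ['c', 'e', 'a'] -> ['c', 'e', 'a']


Output: [2, 1, 2, 1, 2, 0, 2, 0]


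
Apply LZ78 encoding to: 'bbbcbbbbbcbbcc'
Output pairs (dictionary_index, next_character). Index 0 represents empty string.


LZ78 encoding steps:
Dictionary: {0: ''}
Step 1: w='' (idx 0), next='b' -> output (0, 'b'), add 'b' as idx 1
Step 2: w='b' (idx 1), next='b' -> output (1, 'b'), add 'bb' as idx 2
Step 3: w='' (idx 0), next='c' -> output (0, 'c'), add 'c' as idx 3
Step 4: w='bb' (idx 2), next='b' -> output (2, 'b'), add 'bbb' as idx 4
Step 5: w='bb' (idx 2), next='c' -> output (2, 'c'), add 'bbc' as idx 5
Step 6: w='bbc' (idx 5), next='c' -> output (5, 'c'), add 'bbcc' as idx 6


Encoded: [(0, 'b'), (1, 'b'), (0, 'c'), (2, 'b'), (2, 'c'), (5, 'c')]


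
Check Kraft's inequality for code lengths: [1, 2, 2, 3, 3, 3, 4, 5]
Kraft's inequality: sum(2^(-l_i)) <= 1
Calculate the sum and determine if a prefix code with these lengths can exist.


Sum = 2^(-1) + 2^(-2) + 2^(-2) + 2^(-3) + 2^(-3) + 2^(-3) + 2^(-4) + 2^(-5)
    = 0.5 + 0.25 + 0.25 + 0.125 + 0.125 + 0.125 + 0.0625 + 0.03125
    = 47/32 = 1.46875
Since 1.46875 > 1, Kraft's inequality is NOT satisfied.
A prefix code with these lengths CANNOT exist.

Kraft sum = 1.46875. Not satisfied.


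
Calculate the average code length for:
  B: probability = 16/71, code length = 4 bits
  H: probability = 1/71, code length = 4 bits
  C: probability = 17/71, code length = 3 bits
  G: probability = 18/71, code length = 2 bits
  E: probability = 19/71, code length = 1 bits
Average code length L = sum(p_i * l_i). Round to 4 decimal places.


Weighted contributions p_i * l_i:
  B: (16/71) * 4 = 64/71
  H: (1/71) * 4 = 4/71
  C: (17/71) * 3 = 51/71
  G: (18/71) * 2 = 36/71
  E: (19/71) * 1 = 19/71
Sum = (64 + 4 + 51 + 36 + 19)/71 = 174/71

L = 174/71 = 2.4507 bits/symbol


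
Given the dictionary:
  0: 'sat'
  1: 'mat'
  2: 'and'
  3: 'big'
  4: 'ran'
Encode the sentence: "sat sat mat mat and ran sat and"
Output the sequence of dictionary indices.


Look up each word in the dictionary:
  'sat' -> 0
  'sat' -> 0
  'mat' -> 1
  'mat' -> 1
  'and' -> 2
  'ran' -> 4
  'sat' -> 0
  'and' -> 2

Encoded: [0, 0, 1, 1, 2, 4, 0, 2]


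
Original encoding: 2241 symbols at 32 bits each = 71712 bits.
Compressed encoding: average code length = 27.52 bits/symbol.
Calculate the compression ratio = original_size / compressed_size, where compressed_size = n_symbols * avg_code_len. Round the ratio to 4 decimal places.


original_size = n_symbols * orig_bits = 2241 * 32 = 71712 bits
compressed_size = n_symbols * avg_code_len = 2241 * 27.52 = 61672.32 bits
ratio = original_size / compressed_size = 71712 / 61672.32 = 1.1628

Compression ratio = 1.1628
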